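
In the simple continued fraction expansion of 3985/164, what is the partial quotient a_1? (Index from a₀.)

3

3985 = 24·164 + 49   →  a_0 = 24
164 = 3·49 + 17   →  a_1 = 3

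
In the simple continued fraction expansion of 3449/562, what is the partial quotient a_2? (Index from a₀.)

3449 = 6·562 + 77   →  a_0 = 6
562 = 7·77 + 23   →  a_1 = 7
77 = 3·23 + 8   →  a_2 = 3

3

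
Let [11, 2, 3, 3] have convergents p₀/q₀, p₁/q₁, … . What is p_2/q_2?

Using pₖ = aₖpₖ₋₁ + pₖ₋₂, qₖ = aₖqₖ₋₁ + qₖ₋₂ (with p₋₁=1, p₋₂=0, q₋₁=0, q₋₂=1):
  k=0: a=11, p=11, q=1
  k=1: a=2, p=23, q=2
  k=2: a=3, p=80, q=7

80/7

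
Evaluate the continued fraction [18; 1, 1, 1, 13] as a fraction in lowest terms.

Using pₖ = aₖpₖ₋₁ + pₖ₋₂ and qₖ = aₖqₖ₋₁ + qₖ₋₂:
  k=0: a=18, p=18, q=1
  k=1: a=1, p=19, q=1
  k=2: a=1, p=37, q=2
  k=3: a=1, p=56, q=3
  k=4: a=13, p=765, q=41

765/41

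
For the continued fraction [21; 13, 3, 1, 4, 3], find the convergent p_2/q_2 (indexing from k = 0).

Using pₖ = aₖpₖ₋₁ + pₖ₋₂, qₖ = aₖqₖ₋₁ + qₖ₋₂ (with p₋₁=1, p₋₂=0, q₋₁=0, q₋₂=1):
  k=0: a=21, p=21, q=1
  k=1: a=13, p=274, q=13
  k=2: a=3, p=843, q=40

843/40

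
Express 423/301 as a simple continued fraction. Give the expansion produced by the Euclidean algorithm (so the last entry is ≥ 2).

[1; 2, 2, 7, 8]

423 = 1·301 + 122
301 = 2·122 + 57
122 = 2·57 + 8
57 = 7·8 + 1
8 = 8·1 + 0  (stop)
So 423/301 = [1; 2, 2, 7, 8].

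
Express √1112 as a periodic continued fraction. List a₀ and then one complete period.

[33; 2, 1, 7, 1, 2, 66]

a₀ = ⌊√1112⌋ = 33.
With m₀=0, d₀=1 and mₖ₊₁ = dₖaₖ − mₖ, dₖ₊₁ = (n − mₖ₊₁²)/dₖ, aₖ₊₁ = ⌊(a₀+mₖ₊₁)/dₖ₊₁⌋:
  k=1: m=33, d=23, a=2
  k=2: m=13, d=41, a=1
  k=3: m=28, d=8, a=7
  k=4: m=28, d=41, a=1
  k=5: m=13, d=23, a=2
  k=6: m=33, d=1, a=66
d=1 and a=2a₀=66 at k=6, so the next step gives (m, d) = (33, 23) again — its k=1 value — and the period has length 6.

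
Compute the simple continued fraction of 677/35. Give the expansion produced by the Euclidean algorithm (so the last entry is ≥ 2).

677 = 19·35 + 12
35 = 2·12 + 11
12 = 1·11 + 1
11 = 11·1 + 0  (stop)
So 677/35 = [19; 2, 1, 11].

[19; 2, 1, 11]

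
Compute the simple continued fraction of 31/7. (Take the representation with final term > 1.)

31 = 4*7 + 3
7 = 2*3 + 1
3 = 3*1 + 0  (stop)
So 31/7 = [4; 2, 3].

[4; 2, 3]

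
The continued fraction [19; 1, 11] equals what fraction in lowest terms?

Fold from the inside: start with 11/1.
  1 + 1/11 = 12/11
  19 + 11/12 = 239/12

239/12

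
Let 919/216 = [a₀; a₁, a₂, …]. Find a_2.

919 = 4·216 + 55   →  a_0 = 4
216 = 3·55 + 51   →  a_1 = 3
55 = 1·51 + 4   →  a_2 = 1

1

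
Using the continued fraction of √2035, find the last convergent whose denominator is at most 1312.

√2035 = [45; 9, 90, …] (period length 2).
Convergents:
  p_0/q_0 = 45/1
  p_1/q_1 = 406/9
  p_2/q_2 = 36585/811
  p_3/q_3 = 329671/7308
q_2 = 811 ≤ 1312 < 7308 = q_3, so the answer is 36585/811.

36585/811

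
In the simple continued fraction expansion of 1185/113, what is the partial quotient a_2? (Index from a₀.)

18

1185 = 10·113 + 55   →  a_0 = 10
113 = 2·55 + 3   →  a_1 = 2
55 = 18·3 + 1   →  a_2 = 18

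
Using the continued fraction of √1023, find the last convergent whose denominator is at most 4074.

128929/4031

√1023 = [31; 1, 62, …] (period length 2).
Convergents:
  p_0/q_0 = 31/1
  p_1/q_1 = 32/1
  p_2/q_2 = 2015/63
  p_3/q_3 = 2047/64
  p_4/q_4 = 128929/4031
  p_5/q_5 = 130976/4095
q_4 = 4031 ≤ 4074 < 4095 = q_5, so the answer is 128929/4031.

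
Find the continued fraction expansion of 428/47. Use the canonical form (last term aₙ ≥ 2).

[9; 9, 2, 2]

428 = 9*47 + 5
47 = 9*5 + 2
5 = 2*2 + 1
2 = 2*1 + 0  (stop)
So 428/47 = [9; 9, 2, 2].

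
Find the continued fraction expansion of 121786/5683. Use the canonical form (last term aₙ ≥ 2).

[21; 2, 3, 15, 3, 17]

121786 = 21×5683 + 2443
5683 = 2×2443 + 797
2443 = 3×797 + 52
797 = 15×52 + 17
52 = 3×17 + 1
17 = 17×1 + 0  (stop)
So 121786/5683 = [21; 2, 3, 15, 3, 17].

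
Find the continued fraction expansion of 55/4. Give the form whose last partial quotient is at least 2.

[13; 1, 3]

55 = 13·4 + 3
4 = 1·3 + 1
3 = 3·1 + 0  (stop)
So 55/4 = [13; 1, 3].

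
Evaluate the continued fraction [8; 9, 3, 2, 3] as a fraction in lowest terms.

1808/223

Using pₖ = aₖpₖ₋₁ + pₖ₋₂ and qₖ = aₖqₖ₋₁ + qₖ₋₂:
  k=0: a=8, p=8, q=1
  k=1: a=9, p=73, q=9
  k=2: a=3, p=227, q=28
  k=3: a=2, p=527, q=65
  k=4: a=3, p=1808, q=223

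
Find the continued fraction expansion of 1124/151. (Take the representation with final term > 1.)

1124 = 7·151 + 67
151 = 2·67 + 17
67 = 3·17 + 16
17 = 1·16 + 1
16 = 16·1 + 0  (stop)
So 1124/151 = [7; 2, 3, 1, 16].

[7; 2, 3, 1, 16]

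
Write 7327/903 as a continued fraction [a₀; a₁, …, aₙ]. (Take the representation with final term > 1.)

7327 = 8*903 + 103
903 = 8*103 + 79
103 = 1*79 + 24
79 = 3*24 + 7
24 = 3*7 + 3
7 = 2*3 + 1
3 = 3*1 + 0  (stop)
So 7327/903 = [8; 8, 1, 3, 3, 2, 3].

[8; 8, 1, 3, 3, 2, 3]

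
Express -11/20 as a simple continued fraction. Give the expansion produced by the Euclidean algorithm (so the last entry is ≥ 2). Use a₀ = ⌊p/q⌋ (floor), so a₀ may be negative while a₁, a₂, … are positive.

[-1; 2, 4, 2]

-11 = -1*20 + 9
20 = 2*9 + 2
9 = 4*2 + 1
2 = 2*1 + 0  (stop)
So -11/20 = [-1; 2, 4, 2].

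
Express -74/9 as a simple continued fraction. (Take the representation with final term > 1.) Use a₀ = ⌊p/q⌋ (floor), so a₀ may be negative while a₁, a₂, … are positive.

[-9; 1, 3, 2]

-74 = -9×9 + 7
9 = 1×7 + 2
7 = 3×2 + 1
2 = 2×1 + 0  (stop)
So -74/9 = [-9; 1, 3, 2].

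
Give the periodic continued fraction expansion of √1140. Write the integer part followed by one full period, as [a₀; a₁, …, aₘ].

[33; 1, 3, 4, 3, 1, 66]

a₀ = ⌊√1140⌋ = 33.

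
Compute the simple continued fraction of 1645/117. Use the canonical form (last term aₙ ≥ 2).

1645 = 14·117 + 7
117 = 16·7 + 5
7 = 1·5 + 2
5 = 2·2 + 1
2 = 2·1 + 0  (stop)
So 1645/117 = [14; 16, 1, 2, 2].

[14; 16, 1, 2, 2]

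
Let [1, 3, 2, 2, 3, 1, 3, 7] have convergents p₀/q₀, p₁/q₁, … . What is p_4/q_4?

Using pₖ = aₖpₖ₋₁ + pₖ₋₂, qₖ = aₖqₖ₋₁ + qₖ₋₂ (with p₋₁=1, p₋₂=0, q₋₁=0, q₋₂=1):
  k=0: a=1, p=1, q=1
  k=1: a=3, p=4, q=3
  k=2: a=2, p=9, q=7
  k=3: a=2, p=22, q=17
  k=4: a=3, p=75, q=58

75/58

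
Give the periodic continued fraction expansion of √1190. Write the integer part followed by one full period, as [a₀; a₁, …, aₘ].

a₀ = ⌊√1190⌋ = 34.
With m₀=0, d₀=1 and mₖ₊₁ = dₖaₖ − mₖ, dₖ₊₁ = (n − mₖ₊₁²)/dₖ, aₖ₊₁ = ⌊(a₀+mₖ₊₁)/dₖ₊₁⌋:
  k=1: m=34, d=34, a=2
  k=2: m=34, d=1, a=68
d=1 and a=2a₀=68 at k=2, so the next step gives (m, d) = (34, 34) again — its k=1 value — and the period has length 2.

[34; 2, 68]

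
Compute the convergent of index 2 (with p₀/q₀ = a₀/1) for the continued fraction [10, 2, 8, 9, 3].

Using pₖ = aₖpₖ₋₁ + pₖ₋₂, qₖ = aₖqₖ₋₁ + qₖ₋₂ (with p₋₁=1, p₋₂=0, q₋₁=0, q₋₂=1):
  k=0: a=10, p=10, q=1
  k=1: a=2, p=21, q=2
  k=2: a=8, p=178, q=17

178/17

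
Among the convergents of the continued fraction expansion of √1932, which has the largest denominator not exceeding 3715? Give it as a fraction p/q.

√1932 = [43; 1, 20, 1, 86, …] (period length 4).
Convergents:
  p_0/q_0 = 43/1
  p_1/q_1 = 44/1
  p_2/q_2 = 923/21
  p_3/q_3 = 967/22
  p_4/q_4 = 84085/1913
  p_5/q_5 = 85052/1935
  p_6/q_6 = 1785125/40613
q_5 = 1935 ≤ 3715 < 40613 = q_6, so the answer is 85052/1935.

85052/1935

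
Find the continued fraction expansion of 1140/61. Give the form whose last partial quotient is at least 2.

1140 = 18*61 + 42
61 = 1*42 + 19
42 = 2*19 + 4
19 = 4*4 + 3
4 = 1*3 + 1
3 = 3*1 + 0  (stop)
So 1140/61 = [18; 1, 2, 4, 1, 3].

[18; 1, 2, 4, 1, 3]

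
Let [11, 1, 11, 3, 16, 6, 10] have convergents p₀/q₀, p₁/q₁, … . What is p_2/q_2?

143/12

Using pₖ = aₖpₖ₋₁ + pₖ₋₂, qₖ = aₖqₖ₋₁ + qₖ₋₂ (with p₋₁=1, p₋₂=0, q₋₁=0, q₋₂=1):
  k=0: a=11, p=11, q=1
  k=1: a=1, p=12, q=1
  k=2: a=11, p=143, q=12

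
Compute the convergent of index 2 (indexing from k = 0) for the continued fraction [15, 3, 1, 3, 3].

61/4

Using pₖ = aₖpₖ₋₁ + pₖ₋₂, qₖ = aₖqₖ₋₁ + qₖ₋₂ (with p₋₁=1, p₋₂=0, q₋₁=0, q₋₂=1):
  k=0: a=15, p=15, q=1
  k=1: a=3, p=46, q=3
  k=2: a=1, p=61, q=4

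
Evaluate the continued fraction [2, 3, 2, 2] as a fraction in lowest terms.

39/17

Using pₖ = aₖpₖ₋₁ + pₖ₋₂ and qₖ = aₖqₖ₋₁ + qₖ₋₂:
  k=0: a=2, p=2, q=1
  k=1: a=3, p=7, q=3
  k=2: a=2, p=16, q=7
  k=3: a=2, p=39, q=17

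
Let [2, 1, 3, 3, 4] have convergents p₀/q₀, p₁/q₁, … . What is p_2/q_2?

11/4

Using pₖ = aₖpₖ₋₁ + pₖ₋₂, qₖ = aₖqₖ₋₁ + qₖ₋₂ (with p₋₁=1, p₋₂=0, q₋₁=0, q₋₂=1):
  k=0: a=2, p=2, q=1
  k=1: a=1, p=3, q=1
  k=2: a=3, p=11, q=4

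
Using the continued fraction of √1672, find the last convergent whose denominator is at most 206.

√1672 = [40; 1, 8, 10, 8, 1, 80, …] (period length 6).
Convergents:
  p_0/q_0 = 40/1
  p_1/q_1 = 41/1
  p_2/q_2 = 368/9
  p_3/q_3 = 3721/91
  p_4/q_4 = 30136/737
q_3 = 91 ≤ 206 < 737 = q_4, so the answer is 3721/91.

3721/91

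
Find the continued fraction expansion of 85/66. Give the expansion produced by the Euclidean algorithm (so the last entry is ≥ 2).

85 = 1×66 + 19
66 = 3×19 + 9
19 = 2×9 + 1
9 = 9×1 + 0  (stop)
So 85/66 = [1; 3, 2, 9].

[1; 3, 2, 9]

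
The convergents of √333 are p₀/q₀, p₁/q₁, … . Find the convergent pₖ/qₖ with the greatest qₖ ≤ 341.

√333 = [18; 4, 36, …] (period length 2).
Convergents:
  p_0/q_0 = 18/1
  p_1/q_1 = 73/4
  p_2/q_2 = 2646/145
  p_3/q_3 = 10657/584
q_2 = 145 ≤ 341 < 584 = q_3, so the answer is 2646/145.

2646/145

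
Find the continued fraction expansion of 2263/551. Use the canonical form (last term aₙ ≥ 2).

[4; 9, 2, 1, 19]

2263 = 4*551 + 59
551 = 9*59 + 20
59 = 2*20 + 19
20 = 1*19 + 1
19 = 19*1 + 0  (stop)
So 2263/551 = [4; 9, 2, 1, 19].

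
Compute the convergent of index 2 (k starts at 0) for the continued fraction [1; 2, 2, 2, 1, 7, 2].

Using pₖ = aₖpₖ₋₁ + pₖ₋₂, qₖ = aₖqₖ₋₁ + qₖ₋₂ (with p₋₁=1, p₋₂=0, q₋₁=0, q₋₂=1):
  k=0: a=1, p=1, q=1
  k=1: a=2, p=3, q=2
  k=2: a=2, p=7, q=5

7/5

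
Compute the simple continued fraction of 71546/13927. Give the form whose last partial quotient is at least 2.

[5; 7, 3, 2, 9, 3, 9]

71546 = 5·13927 + 1911
13927 = 7·1911 + 550
1911 = 3·550 + 261
550 = 2·261 + 28
261 = 9·28 + 9
28 = 3·9 + 1
9 = 9·1 + 0  (stop)
So 71546/13927 = [5; 7, 3, 2, 9, 3, 9].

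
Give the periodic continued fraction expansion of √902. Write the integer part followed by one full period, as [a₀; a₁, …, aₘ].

[30; 30, 60]

a₀ = ⌊√902⌋ = 30.
With m₀=0, d₀=1 and mₖ₊₁ = dₖaₖ − mₖ, dₖ₊₁ = (n − mₖ₊₁²)/dₖ, aₖ₊₁ = ⌊(a₀+mₖ₊₁)/dₖ₊₁⌋:
  k=1: m=30, d=2, a=30
  k=2: m=30, d=1, a=60
d=1 and a=2a₀=60 at k=2, so the next step gives (m, d) = (30, 2) again — its k=1 value — and the period has length 2.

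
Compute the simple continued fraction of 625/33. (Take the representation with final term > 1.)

[18; 1, 15, 2]

625 = 18*33 + 31
33 = 1*31 + 2
31 = 15*2 + 1
2 = 2*1 + 0  (stop)
So 625/33 = [18; 1, 15, 2].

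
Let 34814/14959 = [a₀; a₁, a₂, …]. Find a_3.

15

34814 = 2·14959 + 4896   →  a_0 = 2
14959 = 3·4896 + 271   →  a_1 = 3
4896 = 18·271 + 18   →  a_2 = 18
271 = 15·18 + 1   →  a_3 = 15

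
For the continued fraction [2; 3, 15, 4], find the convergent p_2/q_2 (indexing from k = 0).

107/46

Using pₖ = aₖpₖ₋₁ + pₖ₋₂, qₖ = aₖqₖ₋₁ + qₖ₋₂ (with p₋₁=1, p₋₂=0, q₋₁=0, q₋₂=1):
  k=0: a=2, p=2, q=1
  k=1: a=3, p=7, q=3
  k=2: a=15, p=107, q=46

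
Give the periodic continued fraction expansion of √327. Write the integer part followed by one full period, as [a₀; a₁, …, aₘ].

a₀ = ⌊√327⌋ = 18.
With m₀=0, d₀=1 and mₖ₊₁ = dₖaₖ − mₖ, dₖ₊₁ = (n − mₖ₊₁²)/dₖ, aₖ₊₁ = ⌊(a₀+mₖ₊₁)/dₖ₊₁⌋:
  k=1: m=18, d=3, a=12
  k=2: m=18, d=1, a=36
d=1 and a=2a₀=36 at k=2, so the next step gives (m, d) = (18, 3) again — its k=1 value — and the period has length 2.

[18; 12, 36]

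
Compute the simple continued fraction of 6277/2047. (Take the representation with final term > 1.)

6277 = 3*2047 + 136
2047 = 15*136 + 7
136 = 19*7 + 3
7 = 2*3 + 1
3 = 3*1 + 0  (stop)
So 6277/2047 = [3; 15, 19, 2, 3].

[3; 15, 19, 2, 3]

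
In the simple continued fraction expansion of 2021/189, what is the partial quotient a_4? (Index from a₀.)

1

2021 = 10·189 + 131   →  a_0 = 10
189 = 1·131 + 58   →  a_1 = 1
131 = 2·58 + 15   →  a_2 = 2
58 = 3·15 + 13   →  a_3 = 3
15 = 1·13 + 2   →  a_4 = 1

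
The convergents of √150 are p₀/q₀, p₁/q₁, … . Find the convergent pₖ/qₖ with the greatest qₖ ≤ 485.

4801/392

√150 = [12; 4, 24, …] (period length 2).
Convergents:
  p_0/q_0 = 12/1
  p_1/q_1 = 49/4
  p_2/q_2 = 1188/97
  p_3/q_3 = 4801/392
  p_4/q_4 = 116412/9505
q_3 = 392 ≤ 485 < 9505 = q_4, so the answer is 4801/392.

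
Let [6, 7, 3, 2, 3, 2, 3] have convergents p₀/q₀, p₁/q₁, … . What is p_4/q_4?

Using pₖ = aₖpₖ₋₁ + pₖ₋₂, qₖ = aₖqₖ₋₁ + qₖ₋₂ (with p₋₁=1, p₋₂=0, q₋₁=0, q₋₂=1):
  k=0: a=6, p=6, q=1
  k=1: a=7, p=43, q=7
  k=2: a=3, p=135, q=22
  k=3: a=2, p=313, q=51
  k=4: a=3, p=1074, q=175

1074/175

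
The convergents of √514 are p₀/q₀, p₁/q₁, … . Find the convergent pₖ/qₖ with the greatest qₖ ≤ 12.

68/3

√514 = [22; 1, 2, 22, 2, 1, 44, …] (period length 6).
Convergents:
  p_0/q_0 = 22/1
  p_1/q_1 = 23/1
  p_2/q_2 = 68/3
  p_3/q_3 = 1519/67
q_2 = 3 ≤ 12 < 67 = q_3, so the answer is 68/3.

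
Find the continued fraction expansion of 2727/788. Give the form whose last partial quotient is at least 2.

2727 = 3*788 + 363
788 = 2*363 + 62
363 = 5*62 + 53
62 = 1*53 + 9
53 = 5*9 + 8
9 = 1*8 + 1
8 = 8*1 + 0  (stop)
So 2727/788 = [3; 2, 5, 1, 5, 1, 8].

[3; 2, 5, 1, 5, 1, 8]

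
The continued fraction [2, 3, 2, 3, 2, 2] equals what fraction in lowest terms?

307/134

Fold from the inside: start with 2/1.
  2 + 1/2 = 5/2
  3 + 2/5 = 17/5
  2 + 5/17 = 39/17
  3 + 17/39 = 134/39
  2 + 39/134 = 307/134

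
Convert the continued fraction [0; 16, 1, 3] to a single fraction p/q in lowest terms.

Using pₖ = aₖpₖ₋₁ + pₖ₋₂ and qₖ = aₖqₖ₋₁ + qₖ₋₂:
  k=0: a=0, p=0, q=1
  k=1: a=16, p=1, q=16
  k=2: a=1, p=1, q=17
  k=3: a=3, p=4, q=67

4/67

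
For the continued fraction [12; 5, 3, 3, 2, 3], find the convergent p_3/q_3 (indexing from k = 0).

646/53

Using pₖ = aₖpₖ₋₁ + pₖ₋₂, qₖ = aₖqₖ₋₁ + qₖ₋₂ (with p₋₁=1, p₋₂=0, q₋₁=0, q₋₂=1):
  k=0: a=12, p=12, q=1
  k=1: a=5, p=61, q=5
  k=2: a=3, p=195, q=16
  k=3: a=3, p=646, q=53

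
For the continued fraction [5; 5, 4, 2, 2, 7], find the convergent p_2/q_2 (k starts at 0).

109/21

Using pₖ = aₖpₖ₋₁ + pₖ₋₂, qₖ = aₖqₖ₋₁ + qₖ₋₂ (with p₋₁=1, p₋₂=0, q₋₁=0, q₋₂=1):
  k=0: a=5, p=5, q=1
  k=1: a=5, p=26, q=5
  k=2: a=4, p=109, q=21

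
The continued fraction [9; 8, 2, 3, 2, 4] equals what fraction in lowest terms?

Fold from the inside: start with 4/1.
  2 + 1/4 = 9/4
  3 + 4/9 = 31/9
  2 + 9/31 = 71/31
  8 + 31/71 = 599/71
  9 + 71/599 = 5462/599

5462/599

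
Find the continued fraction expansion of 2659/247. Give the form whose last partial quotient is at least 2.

2659 = 10·247 + 189
247 = 1·189 + 58
189 = 3·58 + 15
58 = 3·15 + 13
15 = 1·13 + 2
13 = 6·2 + 1
2 = 2·1 + 0  (stop)
So 2659/247 = [10; 1, 3, 3, 1, 6, 2].

[10; 1, 3, 3, 1, 6, 2]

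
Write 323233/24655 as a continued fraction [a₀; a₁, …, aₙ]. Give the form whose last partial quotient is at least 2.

323233 = 13*24655 + 2718
24655 = 9*2718 + 193
2718 = 14*193 + 16
193 = 12*16 + 1
16 = 16*1 + 0  (stop)
So 323233/24655 = [13; 9, 14, 12, 16].

[13; 9, 14, 12, 16]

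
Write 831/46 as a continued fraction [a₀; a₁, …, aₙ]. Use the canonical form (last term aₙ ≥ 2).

831 = 18*46 + 3
46 = 15*3 + 1
3 = 3*1 + 0  (stop)
So 831/46 = [18; 15, 3].

[18; 15, 3]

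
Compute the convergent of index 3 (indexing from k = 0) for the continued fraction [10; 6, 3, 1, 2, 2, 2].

254/25

Using pₖ = aₖpₖ₋₁ + pₖ₋₂, qₖ = aₖqₖ₋₁ + qₖ₋₂ (with p₋₁=1, p₋₂=0, q₋₁=0, q₋₂=1):
  k=0: a=10, p=10, q=1
  k=1: a=6, p=61, q=6
  k=2: a=3, p=193, q=19
  k=3: a=1, p=254, q=25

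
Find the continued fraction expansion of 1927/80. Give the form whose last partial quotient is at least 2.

1927 = 24·80 + 7
80 = 11·7 + 3
7 = 2·3 + 1
3 = 3·1 + 0  (stop)
So 1927/80 = [24; 11, 2, 3].

[24; 11, 2, 3]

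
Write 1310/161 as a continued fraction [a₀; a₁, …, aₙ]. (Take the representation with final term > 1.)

[8; 7, 3, 7]

1310 = 8*161 + 22
161 = 7*22 + 7
22 = 3*7 + 1
7 = 7*1 + 0  (stop)
So 1310/161 = [8; 7, 3, 7].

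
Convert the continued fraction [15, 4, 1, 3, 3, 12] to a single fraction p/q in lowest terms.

11605/763

Using pₖ = aₖpₖ₋₁ + pₖ₋₂ and qₖ = aₖqₖ₋₁ + qₖ₋₂:
  k=0: a=15, p=15, q=1
  k=1: a=4, p=61, q=4
  k=2: a=1, p=76, q=5
  k=3: a=3, p=289, q=19
  k=4: a=3, p=943, q=62
  k=5: a=12, p=11605, q=763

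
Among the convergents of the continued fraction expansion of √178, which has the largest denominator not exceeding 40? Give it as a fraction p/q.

√178 = [13; 2, 1, 12, 1, 2, 26, …] (period length 6).
Convergents:
  p_0/q_0 = 13/1
  p_1/q_1 = 27/2
  p_2/q_2 = 40/3
  p_3/q_3 = 507/38
  p_4/q_4 = 547/41
q_3 = 38 ≤ 40 < 41 = q_4, so the answer is 507/38.

507/38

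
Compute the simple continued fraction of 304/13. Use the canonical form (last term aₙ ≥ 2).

[23; 2, 1, 1, 2]

304 = 23·13 + 5
13 = 2·5 + 3
5 = 1·3 + 2
3 = 1·2 + 1
2 = 2·1 + 0  (stop)
So 304/13 = [23; 2, 1, 1, 2].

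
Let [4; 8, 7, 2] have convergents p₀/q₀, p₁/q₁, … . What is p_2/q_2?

235/57

Using pₖ = aₖpₖ₋₁ + pₖ₋₂, qₖ = aₖqₖ₋₁ + qₖ₋₂ (with p₋₁=1, p₋₂=0, q₋₁=0, q₋₂=1):
  k=0: a=4, p=4, q=1
  k=1: a=8, p=33, q=8
  k=2: a=7, p=235, q=57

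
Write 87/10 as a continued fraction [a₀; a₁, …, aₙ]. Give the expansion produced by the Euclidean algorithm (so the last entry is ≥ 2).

[8; 1, 2, 3]

87 = 8*10 + 7
10 = 1*7 + 3
7 = 2*3 + 1
3 = 3*1 + 0  (stop)
So 87/10 = [8; 1, 2, 3].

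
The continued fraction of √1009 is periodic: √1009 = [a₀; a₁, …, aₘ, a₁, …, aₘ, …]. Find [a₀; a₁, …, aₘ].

a₀ = ⌊√1009⌋ = 31.
With m₀=0, d₀=1 and mₖ₊₁ = dₖaₖ − mₖ, dₖ₊₁ = (n − mₖ₊₁²)/dₖ, aₖ₊₁ = ⌊(a₀+mₖ₊₁)/dₖ₊₁⌋:
  k=1: m=31, d=48, a=1
  k=2: m=17, d=15, a=3
  k=3: m=28, d=15, a=3
  k=4: m=17, d=48, a=1
  k=5: m=31, d=1, a=62
d=1 and a=2a₀=62 at k=5, so the next step gives (m, d) = (31, 48) again — its k=1 value — and the period has length 5.

[31; 1, 3, 3, 1, 62]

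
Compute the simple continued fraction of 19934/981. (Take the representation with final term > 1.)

19934 = 20*981 + 314
981 = 3*314 + 39
314 = 8*39 + 2
39 = 19*2 + 1
2 = 2*1 + 0  (stop)
So 19934/981 = [20; 3, 8, 19, 2].

[20; 3, 8, 19, 2]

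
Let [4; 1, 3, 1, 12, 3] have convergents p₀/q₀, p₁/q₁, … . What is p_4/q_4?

Using pₖ = aₖpₖ₋₁ + pₖ₋₂, qₖ = aₖqₖ₋₁ + qₖ₋₂ (with p₋₁=1, p₋₂=0, q₋₁=0, q₋₂=1):
  k=0: a=4, p=4, q=1
  k=1: a=1, p=5, q=1
  k=2: a=3, p=19, q=4
  k=3: a=1, p=24, q=5
  k=4: a=12, p=307, q=64

307/64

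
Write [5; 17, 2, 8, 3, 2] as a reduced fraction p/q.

10868/2149

Using pₖ = aₖpₖ₋₁ + pₖ₋₂ and qₖ = aₖqₖ₋₁ + qₖ₋₂:
  k=0: a=5, p=5, q=1
  k=1: a=17, p=86, q=17
  k=2: a=2, p=177, q=35
  k=3: a=8, p=1502, q=297
  k=4: a=3, p=4683, q=926
  k=5: a=2, p=10868, q=2149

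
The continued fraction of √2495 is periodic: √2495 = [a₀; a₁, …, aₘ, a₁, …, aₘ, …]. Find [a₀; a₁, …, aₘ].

a₀ = ⌊√2495⌋ = 49.
With m₀=0, d₀=1 and mₖ₊₁ = dₖaₖ − mₖ, dₖ₊₁ = (n − mₖ₊₁²)/dₖ, aₖ₊₁ = ⌊(a₀+mₖ₊₁)/dₖ₊₁⌋:
  k=1: m=49, d=94, a=1
  k=2: m=45, d=5, a=18
  k=3: m=45, d=94, a=1
  k=4: m=49, d=1, a=98
d=1 and a=2a₀=98 at k=4, so the next step gives (m, d) = (49, 94) again — its k=1 value — and the period has length 4.

[49; 1, 18, 1, 98]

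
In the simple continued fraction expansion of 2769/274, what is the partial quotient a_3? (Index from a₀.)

2769 = 10·274 + 29   →  a_0 = 10
274 = 9·29 + 13   →  a_1 = 9
29 = 2·13 + 3   →  a_2 = 2
13 = 4·3 + 1   →  a_3 = 4

4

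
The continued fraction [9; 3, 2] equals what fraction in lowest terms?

65/7

Using pₖ = aₖpₖ₋₁ + pₖ₋₂ and qₖ = aₖqₖ₋₁ + qₖ₋₂:
  k=0: a=9, p=9, q=1
  k=1: a=3, p=28, q=3
  k=2: a=2, p=65, q=7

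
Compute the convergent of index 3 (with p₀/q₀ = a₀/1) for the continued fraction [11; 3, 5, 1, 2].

215/19

Using pₖ = aₖpₖ₋₁ + pₖ₋₂, qₖ = aₖqₖ₋₁ + qₖ₋₂ (with p₋₁=1, p₋₂=0, q₋₁=0, q₋₂=1):
  k=0: a=11, p=11, q=1
  k=1: a=3, p=34, q=3
  k=2: a=5, p=181, q=16
  k=3: a=1, p=215, q=19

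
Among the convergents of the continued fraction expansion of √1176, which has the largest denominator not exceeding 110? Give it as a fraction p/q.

1406/41

√1176 = [34; 3, 2, 2, 2, 3, 68, …] (period length 6).
Convergents:
  p_0/q_0 = 34/1
  p_1/q_1 = 103/3
  p_2/q_2 = 240/7
  p_3/q_3 = 583/17
  p_4/q_4 = 1406/41
  p_5/q_5 = 4801/140
q_4 = 41 ≤ 110 < 140 = q_5, so the answer is 1406/41.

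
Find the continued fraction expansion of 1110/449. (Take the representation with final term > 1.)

[2; 2, 8, 2, 12]

1110 = 2·449 + 212
449 = 2·212 + 25
212 = 8·25 + 12
25 = 2·12 + 1
12 = 12·1 + 0  (stop)
So 1110/449 = [2; 2, 8, 2, 12].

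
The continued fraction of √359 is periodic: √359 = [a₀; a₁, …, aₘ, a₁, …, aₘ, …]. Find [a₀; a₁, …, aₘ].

a₀ = ⌊√359⌋ = 18.

[18; 1, 17, 1, 36]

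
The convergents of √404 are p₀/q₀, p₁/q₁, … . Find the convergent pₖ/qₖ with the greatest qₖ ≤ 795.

√404 = [20; 10, 40, …] (period length 2).
Convergents:
  p_0/q_0 = 20/1
  p_1/q_1 = 201/10
  p_2/q_2 = 8060/401
  p_3/q_3 = 80801/4020
q_2 = 401 ≤ 795 < 4020 = q_3, so the answer is 8060/401.

8060/401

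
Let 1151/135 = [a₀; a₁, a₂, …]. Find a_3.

1151 = 8·135 + 71   →  a_0 = 8
135 = 1·71 + 64   →  a_1 = 1
71 = 1·64 + 7   →  a_2 = 1
64 = 9·7 + 1   →  a_3 = 9

9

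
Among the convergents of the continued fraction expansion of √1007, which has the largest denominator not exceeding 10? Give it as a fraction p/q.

127/4

√1007 = [31; 1, 2, 1, 2, 1, 62, …] (period length 6).
Convergents:
  p_0/q_0 = 31/1
  p_1/q_1 = 32/1
  p_2/q_2 = 95/3
  p_3/q_3 = 127/4
  p_4/q_4 = 349/11
q_3 = 4 ≤ 10 < 11 = q_4, so the answer is 127/4.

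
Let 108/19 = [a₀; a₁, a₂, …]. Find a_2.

2

108 = 5·19 + 13   →  a_0 = 5
19 = 1·13 + 6   →  a_1 = 1
13 = 2·6 + 1   →  a_2 = 2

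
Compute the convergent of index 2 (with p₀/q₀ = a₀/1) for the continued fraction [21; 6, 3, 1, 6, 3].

Using pₖ = aₖpₖ₋₁ + pₖ₋₂, qₖ = aₖqₖ₋₁ + qₖ₋₂ (with p₋₁=1, p₋₂=0, q₋₁=0, q₋₂=1):
  k=0: a=21, p=21, q=1
  k=1: a=6, p=127, q=6
  k=2: a=3, p=402, q=19

402/19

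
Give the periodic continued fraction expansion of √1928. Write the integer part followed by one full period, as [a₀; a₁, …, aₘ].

a₀ = ⌊√1928⌋ = 43.
With m₀=0, d₀=1 and mₖ₊₁ = dₖaₖ − mₖ, dₖ₊₁ = (n − mₖ₊₁²)/dₖ, aₖ₊₁ = ⌊(a₀+mₖ₊₁)/dₖ₊₁⌋:
  k=1: m=43, d=79, a=1
  k=2: m=36, d=8, a=9
  k=3: m=36, d=79, a=1
  k=4: m=43, d=1, a=86
d=1 and a=2a₀=86 at k=4, so the next step gives (m, d) = (43, 79) again — its k=1 value — and the period has length 4.

[43; 1, 9, 1, 86]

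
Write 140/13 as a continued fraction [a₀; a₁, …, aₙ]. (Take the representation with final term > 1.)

[10; 1, 3, 3]

140 = 10×13 + 10
13 = 1×10 + 3
10 = 3×3 + 1
3 = 3×1 + 0  (stop)
So 140/13 = [10; 1, 3, 3].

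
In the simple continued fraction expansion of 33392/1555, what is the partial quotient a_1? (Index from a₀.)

33392 = 21·1555 + 737   →  a_0 = 21
1555 = 2·737 + 81   →  a_1 = 2

2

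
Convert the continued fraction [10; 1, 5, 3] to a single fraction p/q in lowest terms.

206/19

Using pₖ = aₖpₖ₋₁ + pₖ₋₂ and qₖ = aₖqₖ₋₁ + qₖ₋₂:
  k=0: a=10, p=10, q=1
  k=1: a=1, p=11, q=1
  k=2: a=5, p=65, q=6
  k=3: a=3, p=206, q=19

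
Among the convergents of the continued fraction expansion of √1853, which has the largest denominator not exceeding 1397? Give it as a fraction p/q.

√1853 = [43; 21, 1, 1, 21, 86, …] (period length 5).
Convergents:
  p_0/q_0 = 43/1
  p_1/q_1 = 904/21
  p_2/q_2 = 947/22
  p_3/q_3 = 1851/43
  p_4/q_4 = 39818/925
  p_5/q_5 = 3426199/79593
q_4 = 925 ≤ 1397 < 79593 = q_5, so the answer is 39818/925.

39818/925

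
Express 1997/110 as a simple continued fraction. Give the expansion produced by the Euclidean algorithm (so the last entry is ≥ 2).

1997 = 18*110 + 17
110 = 6*17 + 8
17 = 2*8 + 1
8 = 8*1 + 0  (stop)
So 1997/110 = [18; 6, 2, 8].

[18; 6, 2, 8]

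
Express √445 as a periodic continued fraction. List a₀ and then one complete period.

a₀ = ⌊√445⌋ = 21.
With m₀=0, d₀=1 and mₖ₊₁ = dₖaₖ − mₖ, dₖ₊₁ = (n − mₖ₊₁²)/dₖ, aₖ₊₁ = ⌊(a₀+mₖ₊₁)/dₖ₊₁⌋:
  k=1: m=21, d=4, a=10
  k=2: m=19, d=21, a=1
  k=3: m=2, d=21, a=1
  k=4: m=19, d=4, a=10
  k=5: m=21, d=1, a=42
d=1 and a=2a₀=42 at k=5, so the next step gives (m, d) = (21, 4) again — its k=1 value — and the period has length 5.

[21; 10, 1, 1, 10, 42]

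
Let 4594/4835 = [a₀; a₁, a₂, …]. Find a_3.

16

4594 = 0·4835 + 4594   →  a_0 = 0
4835 = 1·4594 + 241   →  a_1 = 1
4594 = 19·241 + 15   →  a_2 = 19
241 = 16·15 + 1   →  a_3 = 16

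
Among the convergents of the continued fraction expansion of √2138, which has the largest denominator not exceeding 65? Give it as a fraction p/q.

971/21

√2138 = [46; 4, 5, 5, 4, 92, …] (period length 5).
Convergents:
  p_0/q_0 = 46/1
  p_1/q_1 = 185/4
  p_2/q_2 = 971/21
  p_3/q_3 = 5040/109
q_2 = 21 ≤ 65 < 109 = q_3, so the answer is 971/21.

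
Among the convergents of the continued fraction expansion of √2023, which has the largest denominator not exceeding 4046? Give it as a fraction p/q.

180091/4004

√2023 = [44; 1, 43, 1, 88, …] (period length 4).
Convergents:
  p_0/q_0 = 44/1
  p_1/q_1 = 45/1
  p_2/q_2 = 1979/44
  p_3/q_3 = 2024/45
  p_4/q_4 = 180091/4004
  p_5/q_5 = 182115/4049
q_4 = 4004 ≤ 4046 < 4049 = q_5, so the answer is 180091/4004.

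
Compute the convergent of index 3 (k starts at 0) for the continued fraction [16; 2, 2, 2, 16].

Using pₖ = aₖpₖ₋₁ + pₖ₋₂, qₖ = aₖqₖ₋₁ + qₖ₋₂ (with p₋₁=1, p₋₂=0, q₋₁=0, q₋₂=1):
  k=0: a=16, p=16, q=1
  k=1: a=2, p=33, q=2
  k=2: a=2, p=82, q=5
  k=3: a=2, p=197, q=12

197/12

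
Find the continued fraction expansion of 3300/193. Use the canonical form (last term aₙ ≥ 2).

[17; 10, 6, 3]

3300 = 17·193 + 19
193 = 10·19 + 3
19 = 6·3 + 1
3 = 3·1 + 0  (stop)
So 3300/193 = [17; 10, 6, 3].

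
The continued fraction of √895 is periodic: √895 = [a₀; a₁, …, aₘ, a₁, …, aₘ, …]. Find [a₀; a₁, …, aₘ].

a₀ = ⌊√895⌋ = 29.
With m₀=0, d₀=1 and mₖ₊₁ = dₖaₖ − mₖ, dₖ₊₁ = (n − mₖ₊₁²)/dₖ, aₖ₊₁ = ⌊(a₀+mₖ₊₁)/dₖ₊₁⌋:
  k=1: m=29, d=54, a=1
  k=2: m=25, d=5, a=10
  k=3: m=25, d=54, a=1
  k=4: m=29, d=1, a=58
d=1 and a=2a₀=58 at k=4, so the next step gives (m, d) = (29, 54) again — its k=1 value — and the period has length 4.

[29; 1, 10, 1, 58]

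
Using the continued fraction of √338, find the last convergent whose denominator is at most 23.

√338 = [18; 2, 1, 1, 2, 36, …] (period length 5).
Convergents:
  p_0/q_0 = 18/1
  p_1/q_1 = 37/2
  p_2/q_2 = 55/3
  p_3/q_3 = 92/5
  p_4/q_4 = 239/13
  p_5/q_5 = 8696/473
q_4 = 13 ≤ 23 < 473 = q_5, so the answer is 239/13.

239/13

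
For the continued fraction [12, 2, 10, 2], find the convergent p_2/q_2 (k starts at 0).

Using pₖ = aₖpₖ₋₁ + pₖ₋₂, qₖ = aₖqₖ₋₁ + qₖ₋₂ (with p₋₁=1, p₋₂=0, q₋₁=0, q₋₂=1):
  k=0: a=12, p=12, q=1
  k=1: a=2, p=25, q=2
  k=2: a=10, p=262, q=21

262/21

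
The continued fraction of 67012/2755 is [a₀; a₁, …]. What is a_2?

67012 = 24·2755 + 892   →  a_0 = 24
2755 = 3·892 + 79   →  a_1 = 3
892 = 11·79 + 23   →  a_2 = 11

11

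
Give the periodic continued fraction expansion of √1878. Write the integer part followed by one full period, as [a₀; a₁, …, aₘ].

a₀ = ⌊√1878⌋ = 43.
With m₀=0, d₀=1 and mₖ₊₁ = dₖaₖ − mₖ, dₖ₊₁ = (n − mₖ₊₁²)/dₖ, aₖ₊₁ = ⌊(a₀+mₖ₊₁)/dₖ₊₁⌋:
  k=1: m=43, d=29, a=2
  k=2: m=15, d=57, a=1
  k=3: m=42, d=2, a=42
  k=4: m=42, d=57, a=1
  k=5: m=15, d=29, a=2
  k=6: m=43, d=1, a=86
d=1 and a=2a₀=86 at k=6, so the next step gives (m, d) = (43, 29) again — its k=1 value — and the period has length 6.

[43; 2, 1, 42, 1, 2, 86]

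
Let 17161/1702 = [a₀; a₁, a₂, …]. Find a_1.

17161 = 10·1702 + 141   →  a_0 = 10
1702 = 12·141 + 10   →  a_1 = 12

12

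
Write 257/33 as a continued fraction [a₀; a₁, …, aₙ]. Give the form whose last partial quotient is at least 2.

[7; 1, 3, 1, 2, 2]

257 = 7·33 + 26
33 = 1·26 + 7
26 = 3·7 + 5
7 = 1·5 + 2
5 = 2·2 + 1
2 = 2·1 + 0  (stop)
So 257/33 = [7; 1, 3, 1, 2, 2].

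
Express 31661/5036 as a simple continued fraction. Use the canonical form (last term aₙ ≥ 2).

31661 = 6·5036 + 1445
5036 = 3·1445 + 701
1445 = 2·701 + 43
701 = 16·43 + 13
43 = 3·13 + 4
13 = 3·4 + 1
4 = 4·1 + 0  (stop)
So 31661/5036 = [6; 3, 2, 16, 3, 3, 4].

[6; 3, 2, 16, 3, 3, 4]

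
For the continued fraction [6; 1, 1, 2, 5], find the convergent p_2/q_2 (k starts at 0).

Using pₖ = aₖpₖ₋₁ + pₖ₋₂, qₖ = aₖqₖ₋₁ + qₖ₋₂ (with p₋₁=1, p₋₂=0, q₋₁=0, q₋₂=1):
  k=0: a=6, p=6, q=1
  k=1: a=1, p=7, q=1
  k=2: a=1, p=13, q=2

13/2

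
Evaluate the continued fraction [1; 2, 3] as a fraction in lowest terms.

Fold from the inside: start with 3/1.
  2 + 1/3 = 7/3
  1 + 3/7 = 10/7

10/7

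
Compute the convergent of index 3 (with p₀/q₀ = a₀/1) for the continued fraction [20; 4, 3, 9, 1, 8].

Using pₖ = aₖpₖ₋₁ + pₖ₋₂, qₖ = aₖqₖ₋₁ + qₖ₋₂ (with p₋₁=1, p₋₂=0, q₋₁=0, q₋₂=1):
  k=0: a=20, p=20, q=1
  k=1: a=4, p=81, q=4
  k=2: a=3, p=263, q=13
  k=3: a=9, p=2448, q=121

2448/121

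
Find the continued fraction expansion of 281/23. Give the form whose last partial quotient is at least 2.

[12; 4, 1, 1, 2]

281 = 12*23 + 5
23 = 4*5 + 3
5 = 1*3 + 2
3 = 1*2 + 1
2 = 2*1 + 0  (stop)
So 281/23 = [12; 4, 1, 1, 2].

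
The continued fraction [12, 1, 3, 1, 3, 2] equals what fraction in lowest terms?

550/43

Fold from the inside: start with 2/1.
  3 + 1/2 = 7/2
  1 + 2/7 = 9/7
  3 + 7/9 = 34/9
  1 + 9/34 = 43/34
  12 + 34/43 = 550/43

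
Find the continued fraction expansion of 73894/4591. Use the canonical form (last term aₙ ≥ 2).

73894 = 16*4591 + 438
4591 = 10*438 + 211
438 = 2*211 + 16
211 = 13*16 + 3
16 = 5*3 + 1
3 = 3*1 + 0  (stop)
So 73894/4591 = [16; 10, 2, 13, 5, 3].

[16; 10, 2, 13, 5, 3]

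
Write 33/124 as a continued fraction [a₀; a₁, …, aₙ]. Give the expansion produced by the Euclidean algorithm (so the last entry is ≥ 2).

33 = 0×124 + 33
124 = 3×33 + 25
33 = 1×25 + 8
25 = 3×8 + 1
8 = 8×1 + 0  (stop)
So 33/124 = [0; 3, 1, 3, 8].

[0; 3, 1, 3, 8]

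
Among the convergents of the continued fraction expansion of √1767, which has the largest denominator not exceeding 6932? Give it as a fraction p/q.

98910/2353

√1767 = [42; 28, 84, …] (period length 2).
Convergents:
  p_0/q_0 = 42/1
  p_1/q_1 = 1177/28
  p_2/q_2 = 98910/2353
  p_3/q_3 = 2770657/65912
q_2 = 2353 ≤ 6932 < 65912 = q_3, so the answer is 98910/2353.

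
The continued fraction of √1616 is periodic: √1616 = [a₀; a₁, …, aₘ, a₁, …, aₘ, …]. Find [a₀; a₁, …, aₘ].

[40; 5, 80]

a₀ = ⌊√1616⌋ = 40.
With m₀=0, d₀=1 and mₖ₊₁ = dₖaₖ − mₖ, dₖ₊₁ = (n − mₖ₊₁²)/dₖ, aₖ₊₁ = ⌊(a₀+mₖ₊₁)/dₖ₊₁⌋:
  k=1: m=40, d=16, a=5
  k=2: m=40, d=1, a=80
d=1 and a=2a₀=80 at k=2, so the next step gives (m, d) = (40, 16) again — its k=1 value — and the period has length 2.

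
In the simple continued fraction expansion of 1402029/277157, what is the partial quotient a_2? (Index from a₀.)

16

1402029 = 5·277157 + 16244   →  a_0 = 5
277157 = 17·16244 + 1009   →  a_1 = 17
16244 = 16·1009 + 100   →  a_2 = 16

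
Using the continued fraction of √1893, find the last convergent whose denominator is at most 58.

2480/57

√1893 = [43; 1, 1, 28, 1, 1, 86, …] (period length 6).
Convergents:
  p_0/q_0 = 43/1
  p_1/q_1 = 44/1
  p_2/q_2 = 87/2
  p_3/q_3 = 2480/57
  p_4/q_4 = 2567/59
q_3 = 57 ≤ 58 < 59 = q_4, so the answer is 2480/57.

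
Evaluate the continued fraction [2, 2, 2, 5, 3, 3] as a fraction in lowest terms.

686/285

Using pₖ = aₖpₖ₋₁ + pₖ₋₂ and qₖ = aₖqₖ₋₁ + qₖ₋₂:
  k=0: a=2, p=2, q=1
  k=1: a=2, p=5, q=2
  k=2: a=2, p=12, q=5
  k=3: a=5, p=65, q=27
  k=4: a=3, p=207, q=86
  k=5: a=3, p=686, q=285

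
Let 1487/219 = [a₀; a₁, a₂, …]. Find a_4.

1487 = 6·219 + 173   →  a_0 = 6
219 = 1·173 + 46   →  a_1 = 1
173 = 3·46 + 35   →  a_2 = 3
46 = 1·35 + 11   →  a_3 = 1
35 = 3·11 + 2   →  a_4 = 3

3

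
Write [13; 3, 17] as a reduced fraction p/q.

693/52

Using pₖ = aₖpₖ₋₁ + pₖ₋₂ and qₖ = aₖqₖ₋₁ + qₖ₋₂:
  k=0: a=13, p=13, q=1
  k=1: a=3, p=40, q=3
  k=2: a=17, p=693, q=52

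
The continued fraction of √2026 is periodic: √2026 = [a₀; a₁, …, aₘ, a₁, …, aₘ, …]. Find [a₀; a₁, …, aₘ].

[45; 90]

a₀ = ⌊√2026⌋ = 45.
With m₀=0, d₀=1 and mₖ₊₁ = dₖaₖ − mₖ, dₖ₊₁ = (n − mₖ₊₁²)/dₖ, aₖ₊₁ = ⌊(a₀+mₖ₊₁)/dₖ₊₁⌋:
  k=1: m=45, d=1, a=90
d=1 and a=2a₀=90 at k=1, so the next step gives (m, d) = (45, 1) again — its k=1 value — and the period has length 1.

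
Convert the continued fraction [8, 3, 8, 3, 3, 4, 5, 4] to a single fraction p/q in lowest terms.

203269/24430

Using pₖ = aₖpₖ₋₁ + pₖ₋₂ and qₖ = aₖqₖ₋₁ + qₖ₋₂:
  k=0: a=8, p=8, q=1
  k=1: a=3, p=25, q=3
  k=2: a=8, p=208, q=25
  k=3: a=3, p=649, q=78
  k=4: a=3, p=2155, q=259
  k=5: a=4, p=9269, q=1114
  k=6: a=5, p=48500, q=5829
  k=7: a=4, p=203269, q=24430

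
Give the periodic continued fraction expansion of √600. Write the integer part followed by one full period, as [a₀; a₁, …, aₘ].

[24; 2, 48]

a₀ = ⌊√600⌋ = 24.
With m₀=0, d₀=1 and mₖ₊₁ = dₖaₖ − mₖ, dₖ₊₁ = (n − mₖ₊₁²)/dₖ, aₖ₊₁ = ⌊(a₀+mₖ₊₁)/dₖ₊₁⌋:
  k=1: m=24, d=24, a=2
  k=2: m=24, d=1, a=48
d=1 and a=2a₀=48 at k=2, so the next step gives (m, d) = (24, 24) again — its k=1 value — and the period has length 2.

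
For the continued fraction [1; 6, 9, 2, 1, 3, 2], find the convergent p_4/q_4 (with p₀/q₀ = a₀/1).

199/171

Using pₖ = aₖpₖ₋₁ + pₖ₋₂, qₖ = aₖqₖ₋₁ + qₖ₋₂ (with p₋₁=1, p₋₂=0, q₋₁=0, q₋₂=1):
  k=0: a=1, p=1, q=1
  k=1: a=6, p=7, q=6
  k=2: a=9, p=64, q=55
  k=3: a=2, p=135, q=116
  k=4: a=1, p=199, q=171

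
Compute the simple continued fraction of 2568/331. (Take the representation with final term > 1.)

[7; 1, 3, 7, 3, 1, 2]

2568 = 7×331 + 251
331 = 1×251 + 80
251 = 3×80 + 11
80 = 7×11 + 3
11 = 3×3 + 2
3 = 1×2 + 1
2 = 2×1 + 0  (stop)
So 2568/331 = [7; 1, 3, 7, 3, 1, 2].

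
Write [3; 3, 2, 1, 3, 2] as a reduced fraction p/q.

277/84

Fold from the inside: start with 2/1.
  3 + 1/2 = 7/2
  1 + 2/7 = 9/7
  2 + 7/9 = 25/9
  3 + 9/25 = 84/25
  3 + 25/84 = 277/84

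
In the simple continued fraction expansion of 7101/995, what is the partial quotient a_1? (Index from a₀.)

7

7101 = 7·995 + 136   →  a_0 = 7
995 = 7·136 + 43   →  a_1 = 7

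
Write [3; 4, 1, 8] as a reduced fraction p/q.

Using pₖ = aₖpₖ₋₁ + pₖ₋₂ and qₖ = aₖqₖ₋₁ + qₖ₋₂:
  k=0: a=3, p=3, q=1
  k=1: a=4, p=13, q=4
  k=2: a=1, p=16, q=5
  k=3: a=8, p=141, q=44

141/44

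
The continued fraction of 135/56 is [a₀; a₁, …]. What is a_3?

3

135 = 2·56 + 23   →  a_0 = 2
56 = 2·23 + 10   →  a_1 = 2
23 = 2·10 + 3   →  a_2 = 2
10 = 3·3 + 1   →  a_3 = 3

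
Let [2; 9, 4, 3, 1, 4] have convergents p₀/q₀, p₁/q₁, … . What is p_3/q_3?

Using pₖ = aₖpₖ₋₁ + pₖ₋₂, qₖ = aₖqₖ₋₁ + qₖ₋₂ (with p₋₁=1, p₋₂=0, q₋₁=0, q₋₂=1):
  k=0: a=2, p=2, q=1
  k=1: a=9, p=19, q=9
  k=2: a=4, p=78, q=37
  k=3: a=3, p=253, q=120

253/120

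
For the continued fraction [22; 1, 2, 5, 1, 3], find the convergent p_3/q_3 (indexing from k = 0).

Using pₖ = aₖpₖ₋₁ + pₖ₋₂, qₖ = aₖqₖ₋₁ + qₖ₋₂ (with p₋₁=1, p₋₂=0, q₋₁=0, q₋₂=1):
  k=0: a=22, p=22, q=1
  k=1: a=1, p=23, q=1
  k=2: a=2, p=68, q=3
  k=3: a=5, p=363, q=16

363/16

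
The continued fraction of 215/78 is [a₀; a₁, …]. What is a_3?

215 = 2·78 + 59   →  a_0 = 2
78 = 1·59 + 19   →  a_1 = 1
59 = 3·19 + 2   →  a_2 = 3
19 = 9·2 + 1   →  a_3 = 9

9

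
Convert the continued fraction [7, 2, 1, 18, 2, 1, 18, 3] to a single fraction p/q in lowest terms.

71557/9750

Fold from the inside: start with 3/1.
  18 + 1/3 = 55/3
  1 + 3/55 = 58/55
  2 + 55/58 = 171/58
  18 + 58/171 = 3136/171
  1 + 171/3136 = 3307/3136
  2 + 3136/3307 = 9750/3307
  7 + 3307/9750 = 71557/9750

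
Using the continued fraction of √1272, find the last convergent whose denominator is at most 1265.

22897/642

√1272 = [35; 1, 1, 1, 70, …] (period length 4).
Convergents:
  p_0/q_0 = 35/1
  p_1/q_1 = 36/1
  p_2/q_2 = 71/2
  p_3/q_3 = 107/3
  p_4/q_4 = 7561/212
  p_5/q_5 = 7668/215
  p_6/q_6 = 15229/427
  p_7/q_7 = 22897/642
  p_8/q_8 = 1618019/45367
q_7 = 642 ≤ 1265 < 45367 = q_8, so the answer is 22897/642.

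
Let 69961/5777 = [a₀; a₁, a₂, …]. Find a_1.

69961 = 12·5777 + 637   →  a_0 = 12
5777 = 9·637 + 44   →  a_1 = 9

9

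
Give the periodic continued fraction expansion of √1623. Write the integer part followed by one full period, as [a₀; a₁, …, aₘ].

a₀ = ⌊√1623⌋ = 40.
With m₀=0, d₀=1 and mₖ₊₁ = dₖaₖ − mₖ, dₖ₊₁ = (n − mₖ₊₁²)/dₖ, aₖ₊₁ = ⌊(a₀+mₖ₊₁)/dₖ₊₁⌋:
  k=1: m=40, d=23, a=3
  k=2: m=29, d=34, a=2
  k=3: m=39, d=3, a=26
  k=4: m=39, d=34, a=2
  k=5: m=29, d=23, a=3
  k=6: m=40, d=1, a=80
d=1 and a=2a₀=80 at k=6, so the next step gives (m, d) = (40, 23) again — its k=1 value — and the period has length 6.

[40; 3, 2, 26, 2, 3, 80]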